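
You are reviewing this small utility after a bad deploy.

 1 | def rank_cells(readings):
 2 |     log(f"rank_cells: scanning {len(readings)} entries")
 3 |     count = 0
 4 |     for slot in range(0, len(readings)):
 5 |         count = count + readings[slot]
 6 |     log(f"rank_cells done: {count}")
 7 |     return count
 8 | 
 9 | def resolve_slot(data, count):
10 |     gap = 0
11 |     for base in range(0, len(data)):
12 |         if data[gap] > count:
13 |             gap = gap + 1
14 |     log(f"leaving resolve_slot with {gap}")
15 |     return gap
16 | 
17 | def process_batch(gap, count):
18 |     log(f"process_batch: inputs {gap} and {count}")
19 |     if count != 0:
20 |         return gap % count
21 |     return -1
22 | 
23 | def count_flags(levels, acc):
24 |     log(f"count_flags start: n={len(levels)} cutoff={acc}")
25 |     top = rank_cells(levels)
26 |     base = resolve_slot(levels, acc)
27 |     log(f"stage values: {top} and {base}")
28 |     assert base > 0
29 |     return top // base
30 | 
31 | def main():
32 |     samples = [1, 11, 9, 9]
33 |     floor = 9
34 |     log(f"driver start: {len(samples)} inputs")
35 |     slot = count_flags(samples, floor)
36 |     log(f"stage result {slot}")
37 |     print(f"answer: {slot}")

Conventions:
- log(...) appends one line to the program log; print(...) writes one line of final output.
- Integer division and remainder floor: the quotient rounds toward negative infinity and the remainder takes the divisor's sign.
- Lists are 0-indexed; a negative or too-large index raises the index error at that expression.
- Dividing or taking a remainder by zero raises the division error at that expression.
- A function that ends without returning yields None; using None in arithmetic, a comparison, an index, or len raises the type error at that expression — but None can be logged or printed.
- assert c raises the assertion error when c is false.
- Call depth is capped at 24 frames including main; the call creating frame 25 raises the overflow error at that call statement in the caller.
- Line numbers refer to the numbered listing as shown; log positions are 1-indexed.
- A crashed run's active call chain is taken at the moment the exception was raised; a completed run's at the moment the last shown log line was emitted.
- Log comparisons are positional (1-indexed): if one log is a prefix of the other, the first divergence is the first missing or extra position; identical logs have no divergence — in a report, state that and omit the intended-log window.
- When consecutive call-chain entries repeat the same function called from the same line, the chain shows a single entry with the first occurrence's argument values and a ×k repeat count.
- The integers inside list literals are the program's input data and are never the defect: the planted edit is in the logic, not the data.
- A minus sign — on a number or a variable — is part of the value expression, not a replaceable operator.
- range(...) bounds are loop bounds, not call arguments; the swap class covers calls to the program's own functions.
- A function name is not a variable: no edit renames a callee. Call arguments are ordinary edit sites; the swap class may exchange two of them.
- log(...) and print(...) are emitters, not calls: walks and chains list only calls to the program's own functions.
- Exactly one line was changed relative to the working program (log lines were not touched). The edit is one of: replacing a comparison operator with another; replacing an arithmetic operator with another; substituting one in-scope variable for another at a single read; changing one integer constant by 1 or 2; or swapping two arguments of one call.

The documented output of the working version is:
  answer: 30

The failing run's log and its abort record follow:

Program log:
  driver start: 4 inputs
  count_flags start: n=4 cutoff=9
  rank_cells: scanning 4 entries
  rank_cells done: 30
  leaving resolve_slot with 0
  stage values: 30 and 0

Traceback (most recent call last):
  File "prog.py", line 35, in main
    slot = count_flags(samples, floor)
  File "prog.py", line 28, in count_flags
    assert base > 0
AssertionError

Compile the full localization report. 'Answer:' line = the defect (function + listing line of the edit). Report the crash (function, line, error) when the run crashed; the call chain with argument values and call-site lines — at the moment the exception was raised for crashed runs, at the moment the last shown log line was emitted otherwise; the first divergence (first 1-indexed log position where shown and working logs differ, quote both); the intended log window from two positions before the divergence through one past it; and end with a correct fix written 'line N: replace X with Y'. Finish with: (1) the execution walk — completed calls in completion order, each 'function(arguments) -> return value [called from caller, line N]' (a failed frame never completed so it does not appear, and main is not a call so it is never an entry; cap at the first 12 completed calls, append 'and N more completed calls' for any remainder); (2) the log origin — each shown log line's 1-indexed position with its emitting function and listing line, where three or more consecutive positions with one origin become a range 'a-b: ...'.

Answer: the defect is in resolve_slot at line 12.
The tell: Log line 5 is where behavior first shows: 'leaving resolve_slot with 0' appears instead of 'leaving resolve_slot with 1'.
Crash: count_flags, line 28, AssertionError.
Call chain: main -> count_flags([1, 11, 9, 9], 9) (called at line 35).
First divergence: at position 5 the run shows 'leaving resolve_slot with 0' where the working version logs 'leaving resolve_slot with 1'.
Intended log window:
  3: rank_cells: scanning 4 entries
  4: rank_cells done: 30
  5: leaving resolve_slot with 1
  6: stage values: 30 and 1
Execution walk:
  rank_cells([1, 11, 9, 9]) -> 30  [called from count_flags, line 25]
  resolve_slot([1, 11, 9, 9], 9) -> 0  [called from count_flags, line 26]
Log origins:
  1: from main, line 34
  2: from count_flags, line 24
  3: from rank_cells, line 2
  4: from rank_cells, line 6
  5: from resolve_slot, line 14
  6: from count_flags, line 27
A correct fix: line 12: replace `gap` with `base`.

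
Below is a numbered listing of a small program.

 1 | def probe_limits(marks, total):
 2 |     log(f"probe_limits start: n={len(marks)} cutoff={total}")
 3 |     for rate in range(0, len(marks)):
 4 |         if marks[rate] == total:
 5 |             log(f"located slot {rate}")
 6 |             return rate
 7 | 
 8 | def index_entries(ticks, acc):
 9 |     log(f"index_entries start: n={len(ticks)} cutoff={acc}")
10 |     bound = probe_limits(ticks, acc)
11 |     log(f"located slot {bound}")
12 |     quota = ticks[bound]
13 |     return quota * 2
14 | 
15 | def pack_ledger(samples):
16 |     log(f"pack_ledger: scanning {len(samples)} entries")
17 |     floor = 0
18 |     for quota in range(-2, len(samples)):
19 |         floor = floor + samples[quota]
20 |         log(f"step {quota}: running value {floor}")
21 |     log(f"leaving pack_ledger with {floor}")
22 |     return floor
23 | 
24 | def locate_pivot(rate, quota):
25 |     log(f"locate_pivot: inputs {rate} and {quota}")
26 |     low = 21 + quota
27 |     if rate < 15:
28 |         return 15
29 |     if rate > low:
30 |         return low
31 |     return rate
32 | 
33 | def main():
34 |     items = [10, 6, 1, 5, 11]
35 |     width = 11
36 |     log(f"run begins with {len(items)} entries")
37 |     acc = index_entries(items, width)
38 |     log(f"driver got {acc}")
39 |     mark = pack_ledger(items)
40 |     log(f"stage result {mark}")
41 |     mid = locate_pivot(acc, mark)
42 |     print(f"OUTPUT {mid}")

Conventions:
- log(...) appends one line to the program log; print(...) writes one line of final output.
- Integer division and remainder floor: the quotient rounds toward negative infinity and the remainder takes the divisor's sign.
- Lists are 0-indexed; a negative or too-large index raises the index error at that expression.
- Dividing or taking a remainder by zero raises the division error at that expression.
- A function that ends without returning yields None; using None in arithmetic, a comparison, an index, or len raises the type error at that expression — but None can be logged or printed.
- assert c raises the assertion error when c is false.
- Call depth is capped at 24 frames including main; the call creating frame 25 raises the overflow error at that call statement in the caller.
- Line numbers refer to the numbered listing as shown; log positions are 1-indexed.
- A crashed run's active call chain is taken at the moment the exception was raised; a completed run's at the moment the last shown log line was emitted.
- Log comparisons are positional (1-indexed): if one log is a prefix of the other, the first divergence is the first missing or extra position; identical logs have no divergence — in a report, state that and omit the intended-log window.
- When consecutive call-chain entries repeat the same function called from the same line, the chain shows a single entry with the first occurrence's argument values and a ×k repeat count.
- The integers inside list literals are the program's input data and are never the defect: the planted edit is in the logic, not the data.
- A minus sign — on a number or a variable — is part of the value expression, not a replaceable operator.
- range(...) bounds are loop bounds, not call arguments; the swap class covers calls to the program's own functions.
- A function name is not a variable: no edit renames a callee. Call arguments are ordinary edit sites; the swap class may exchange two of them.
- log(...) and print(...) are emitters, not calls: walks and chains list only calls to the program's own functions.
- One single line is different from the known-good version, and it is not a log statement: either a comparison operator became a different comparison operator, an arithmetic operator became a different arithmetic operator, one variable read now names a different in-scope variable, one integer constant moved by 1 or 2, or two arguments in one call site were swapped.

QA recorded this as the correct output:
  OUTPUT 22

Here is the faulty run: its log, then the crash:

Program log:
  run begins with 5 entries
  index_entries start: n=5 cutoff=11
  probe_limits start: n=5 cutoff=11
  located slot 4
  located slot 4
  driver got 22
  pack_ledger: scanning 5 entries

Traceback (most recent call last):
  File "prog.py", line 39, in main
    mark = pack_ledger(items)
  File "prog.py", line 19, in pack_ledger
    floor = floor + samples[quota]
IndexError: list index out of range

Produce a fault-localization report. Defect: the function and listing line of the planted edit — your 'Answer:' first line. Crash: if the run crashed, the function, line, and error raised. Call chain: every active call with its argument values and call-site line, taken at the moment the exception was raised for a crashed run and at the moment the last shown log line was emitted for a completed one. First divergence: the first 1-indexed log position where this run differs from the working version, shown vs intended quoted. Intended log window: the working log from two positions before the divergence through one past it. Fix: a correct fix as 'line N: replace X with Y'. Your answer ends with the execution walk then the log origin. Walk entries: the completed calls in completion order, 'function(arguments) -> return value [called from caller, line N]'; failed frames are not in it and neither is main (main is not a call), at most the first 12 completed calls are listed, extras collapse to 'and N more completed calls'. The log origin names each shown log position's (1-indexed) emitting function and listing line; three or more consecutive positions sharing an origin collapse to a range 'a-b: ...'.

Answer: the defect is in pack_ledger at line 18.
Key observation: After 7 matching log lines the faulty run goes silent, while the working version continues with 'step 0: running value 10'.
Crash: pack_ledger, line 19, IndexError.
Call chain: main -> pack_ledger([10, 6, 1, 5, 11]) (called at line 39).
First divergence: position 8 (shown log ended at 7 lines; the working version continues: 'step 0: running value 10').
Intended log window:
  6: driver got 22
  7: pack_ledger: scanning 5 entries
  8: step 0: running value 10
  9: step 1: running value 16
Execution walk:
  probe_limits([10, 6, 1, 5, 11], 11) -> 4  [called from index_entries, line 10]
  index_entries([10, 6, 1, 5, 11], 11) -> 22  [called from main, line 37]
Log origins:
  1: emitted by main (line 36)
  2: emitted by index_entries (line 9)
  3: emitted by probe_limits (line 2)
  4: emitted by probe_limits (line 5)
  5: emitted by index_entries (line 11)
  6: emitted by main (line 38)
  7: emitted by pack_ledger (line 16)
A correct fix: line 18: replace `-2` with `0`.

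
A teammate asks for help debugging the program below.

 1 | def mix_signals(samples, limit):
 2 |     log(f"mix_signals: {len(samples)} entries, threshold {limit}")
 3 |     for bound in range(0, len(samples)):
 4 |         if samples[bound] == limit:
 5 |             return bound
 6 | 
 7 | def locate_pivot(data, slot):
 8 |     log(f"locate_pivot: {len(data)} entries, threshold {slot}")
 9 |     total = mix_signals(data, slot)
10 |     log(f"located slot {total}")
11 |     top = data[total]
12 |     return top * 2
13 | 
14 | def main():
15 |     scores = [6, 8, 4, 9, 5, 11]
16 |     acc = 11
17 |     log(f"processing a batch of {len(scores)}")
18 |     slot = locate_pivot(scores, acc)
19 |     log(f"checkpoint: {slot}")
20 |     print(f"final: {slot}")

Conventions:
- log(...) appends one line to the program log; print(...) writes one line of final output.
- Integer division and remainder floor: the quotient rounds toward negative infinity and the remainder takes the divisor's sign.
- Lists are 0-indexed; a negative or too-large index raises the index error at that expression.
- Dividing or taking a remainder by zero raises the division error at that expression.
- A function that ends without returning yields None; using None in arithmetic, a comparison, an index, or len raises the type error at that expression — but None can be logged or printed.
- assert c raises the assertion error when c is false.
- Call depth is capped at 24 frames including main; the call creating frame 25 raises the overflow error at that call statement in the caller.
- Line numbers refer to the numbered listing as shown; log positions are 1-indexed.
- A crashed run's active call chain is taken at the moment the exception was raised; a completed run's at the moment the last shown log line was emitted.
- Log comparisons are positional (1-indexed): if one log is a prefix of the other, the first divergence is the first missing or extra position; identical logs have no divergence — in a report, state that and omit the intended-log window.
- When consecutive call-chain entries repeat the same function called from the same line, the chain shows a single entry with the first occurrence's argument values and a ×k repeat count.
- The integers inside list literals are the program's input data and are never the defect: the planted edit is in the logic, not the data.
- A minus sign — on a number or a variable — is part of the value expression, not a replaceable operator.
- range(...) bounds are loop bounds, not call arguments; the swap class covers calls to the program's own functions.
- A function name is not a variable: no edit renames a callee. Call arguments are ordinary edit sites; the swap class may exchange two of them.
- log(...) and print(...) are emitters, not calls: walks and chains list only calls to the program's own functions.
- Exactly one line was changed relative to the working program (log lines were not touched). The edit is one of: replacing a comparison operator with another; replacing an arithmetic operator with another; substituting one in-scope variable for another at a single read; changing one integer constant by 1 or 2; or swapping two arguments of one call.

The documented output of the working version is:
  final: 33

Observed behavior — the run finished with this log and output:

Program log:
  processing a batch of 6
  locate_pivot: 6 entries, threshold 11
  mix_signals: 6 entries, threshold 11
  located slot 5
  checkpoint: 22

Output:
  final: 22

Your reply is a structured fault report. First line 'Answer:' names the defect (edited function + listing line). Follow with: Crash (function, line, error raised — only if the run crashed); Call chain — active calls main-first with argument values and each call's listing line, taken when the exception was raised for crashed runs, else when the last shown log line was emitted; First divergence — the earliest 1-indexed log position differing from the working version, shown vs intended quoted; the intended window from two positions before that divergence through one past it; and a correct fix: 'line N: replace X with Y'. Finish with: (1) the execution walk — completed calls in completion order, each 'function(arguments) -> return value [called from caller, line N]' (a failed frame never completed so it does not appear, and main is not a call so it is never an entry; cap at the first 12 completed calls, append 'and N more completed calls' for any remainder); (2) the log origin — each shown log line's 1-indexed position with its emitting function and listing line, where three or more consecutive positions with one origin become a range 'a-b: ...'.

Answer: the defect is in locate_pivot at line 12.
Key fact: Everything matches until log position 5, which reads 'checkpoint: 22' in place of 'checkpoint: 33'.
Call chain: main.
First divergence: at position 5 the run shows 'checkpoint: 22' where the working version logs 'checkpoint: 33'.
Intended log window:
  3: mix_signals: 6 entries, threshold 11
  4: located slot 5
  5: checkpoint: 33
Execution walk:
  mix_signals([6, 8, 4, 9, 5, 11], 11) -> 5  [called from locate_pivot, line 9]
  locate_pivot([6, 8, 4, 9, 5, 11], 11) -> 22  [called from main, line 18]
Log origins:
  1: from main, line 17
  2: from locate_pivot, line 8
  3: from mix_signals, line 2
  4: from locate_pivot, line 10
  5: from main, line 19
A correct fix: line 12: replace `2` with `3`.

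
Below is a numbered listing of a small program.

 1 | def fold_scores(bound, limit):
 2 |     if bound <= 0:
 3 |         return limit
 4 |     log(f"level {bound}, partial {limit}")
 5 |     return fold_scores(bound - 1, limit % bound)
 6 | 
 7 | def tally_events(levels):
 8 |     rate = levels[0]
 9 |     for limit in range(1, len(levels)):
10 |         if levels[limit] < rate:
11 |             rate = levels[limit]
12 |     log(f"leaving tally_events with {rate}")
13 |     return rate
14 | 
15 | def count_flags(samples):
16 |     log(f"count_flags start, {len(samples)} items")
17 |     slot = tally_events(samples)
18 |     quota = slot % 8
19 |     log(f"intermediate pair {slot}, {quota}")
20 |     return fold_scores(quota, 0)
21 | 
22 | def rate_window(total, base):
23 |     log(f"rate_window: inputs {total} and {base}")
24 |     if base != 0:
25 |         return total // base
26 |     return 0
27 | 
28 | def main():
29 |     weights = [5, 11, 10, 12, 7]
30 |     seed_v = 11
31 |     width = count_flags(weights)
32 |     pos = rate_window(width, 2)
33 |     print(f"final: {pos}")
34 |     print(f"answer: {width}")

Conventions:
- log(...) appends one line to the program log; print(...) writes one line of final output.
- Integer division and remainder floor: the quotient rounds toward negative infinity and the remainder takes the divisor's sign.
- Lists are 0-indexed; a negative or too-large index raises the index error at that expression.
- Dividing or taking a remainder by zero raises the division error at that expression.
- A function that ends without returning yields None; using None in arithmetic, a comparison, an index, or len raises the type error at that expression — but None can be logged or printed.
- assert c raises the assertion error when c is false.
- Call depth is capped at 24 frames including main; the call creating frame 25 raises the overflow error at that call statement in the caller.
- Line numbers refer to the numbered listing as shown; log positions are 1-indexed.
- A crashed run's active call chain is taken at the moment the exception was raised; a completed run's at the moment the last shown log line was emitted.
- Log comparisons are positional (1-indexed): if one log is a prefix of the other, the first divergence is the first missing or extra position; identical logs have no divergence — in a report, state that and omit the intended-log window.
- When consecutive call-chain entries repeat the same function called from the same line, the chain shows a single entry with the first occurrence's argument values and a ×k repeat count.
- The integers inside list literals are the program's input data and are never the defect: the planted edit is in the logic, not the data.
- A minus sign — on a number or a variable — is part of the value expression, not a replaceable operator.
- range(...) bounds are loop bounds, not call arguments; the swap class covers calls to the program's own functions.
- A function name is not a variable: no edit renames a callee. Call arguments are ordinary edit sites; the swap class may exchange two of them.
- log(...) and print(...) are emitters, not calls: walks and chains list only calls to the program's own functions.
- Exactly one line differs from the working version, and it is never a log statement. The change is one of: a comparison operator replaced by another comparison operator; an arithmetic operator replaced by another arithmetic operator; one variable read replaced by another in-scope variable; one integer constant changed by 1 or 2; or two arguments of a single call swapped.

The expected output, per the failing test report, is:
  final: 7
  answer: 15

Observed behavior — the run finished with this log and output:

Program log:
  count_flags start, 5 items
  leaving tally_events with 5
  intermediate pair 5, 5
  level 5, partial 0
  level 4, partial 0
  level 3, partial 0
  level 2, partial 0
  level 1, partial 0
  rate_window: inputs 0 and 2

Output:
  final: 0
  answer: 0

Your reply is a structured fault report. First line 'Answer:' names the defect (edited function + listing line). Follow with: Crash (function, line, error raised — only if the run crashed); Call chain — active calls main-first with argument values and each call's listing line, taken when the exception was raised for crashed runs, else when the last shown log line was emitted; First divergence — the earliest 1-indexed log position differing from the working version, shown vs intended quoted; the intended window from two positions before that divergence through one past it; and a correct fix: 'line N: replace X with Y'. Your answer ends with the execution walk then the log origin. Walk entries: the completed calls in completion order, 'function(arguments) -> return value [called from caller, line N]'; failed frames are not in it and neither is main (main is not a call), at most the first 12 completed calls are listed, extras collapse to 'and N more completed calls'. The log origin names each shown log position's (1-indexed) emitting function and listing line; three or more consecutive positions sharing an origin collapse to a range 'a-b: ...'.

Answer: the defect is in fold_scores at line 5.
Core observation: The earliest visible damage is log position 5 — 'level 4, partial 0' rather than the intended 'level 4, partial 5'.
Call chain: main -> rate_window(0, 2) (called at line 32).
First divergence: position 5 — shown 'level 4, partial 0', intended 'level 4, partial 5'.
Intended log window:
  3: intermediate pair 5, 5
  4: level 5, partial 0
  5: level 4, partial 5
  6: level 3, partial 9
Execution walk:
  tally_events([5, 11, 10, 12, 7]) -> 5  [called from count_flags, line 17]
  fold_scores(0, 0) -> 0  [called from fold_scores, line 5]
  fold_scores(1, 0) -> 0  [called from fold_scores, line 5]
  fold_scores(2, 0) -> 0  [called from fold_scores, line 5]
  fold_scores(3, 0) -> 0  [called from fold_scores, line 5]
  fold_scores(4, 0) -> 0  [called from fold_scores, line 5]
  fold_scores(5, 0) -> 0  [called from count_flags, line 20]
  count_flags([5, 11, 10, 12, 7]) -> 0  [called from main, line 31]
  rate_window(0, 2) -> 0  [called from main, line 32]
Log line origins:
  1: logged in count_flags at line 16
  2: logged in tally_events at line 12
  3: logged in count_flags at line 19
  4-8: logged in fold_scores at line 4
  9: logged in rate_window at line 23
A correct fix: line 5: replace `%` with `+`.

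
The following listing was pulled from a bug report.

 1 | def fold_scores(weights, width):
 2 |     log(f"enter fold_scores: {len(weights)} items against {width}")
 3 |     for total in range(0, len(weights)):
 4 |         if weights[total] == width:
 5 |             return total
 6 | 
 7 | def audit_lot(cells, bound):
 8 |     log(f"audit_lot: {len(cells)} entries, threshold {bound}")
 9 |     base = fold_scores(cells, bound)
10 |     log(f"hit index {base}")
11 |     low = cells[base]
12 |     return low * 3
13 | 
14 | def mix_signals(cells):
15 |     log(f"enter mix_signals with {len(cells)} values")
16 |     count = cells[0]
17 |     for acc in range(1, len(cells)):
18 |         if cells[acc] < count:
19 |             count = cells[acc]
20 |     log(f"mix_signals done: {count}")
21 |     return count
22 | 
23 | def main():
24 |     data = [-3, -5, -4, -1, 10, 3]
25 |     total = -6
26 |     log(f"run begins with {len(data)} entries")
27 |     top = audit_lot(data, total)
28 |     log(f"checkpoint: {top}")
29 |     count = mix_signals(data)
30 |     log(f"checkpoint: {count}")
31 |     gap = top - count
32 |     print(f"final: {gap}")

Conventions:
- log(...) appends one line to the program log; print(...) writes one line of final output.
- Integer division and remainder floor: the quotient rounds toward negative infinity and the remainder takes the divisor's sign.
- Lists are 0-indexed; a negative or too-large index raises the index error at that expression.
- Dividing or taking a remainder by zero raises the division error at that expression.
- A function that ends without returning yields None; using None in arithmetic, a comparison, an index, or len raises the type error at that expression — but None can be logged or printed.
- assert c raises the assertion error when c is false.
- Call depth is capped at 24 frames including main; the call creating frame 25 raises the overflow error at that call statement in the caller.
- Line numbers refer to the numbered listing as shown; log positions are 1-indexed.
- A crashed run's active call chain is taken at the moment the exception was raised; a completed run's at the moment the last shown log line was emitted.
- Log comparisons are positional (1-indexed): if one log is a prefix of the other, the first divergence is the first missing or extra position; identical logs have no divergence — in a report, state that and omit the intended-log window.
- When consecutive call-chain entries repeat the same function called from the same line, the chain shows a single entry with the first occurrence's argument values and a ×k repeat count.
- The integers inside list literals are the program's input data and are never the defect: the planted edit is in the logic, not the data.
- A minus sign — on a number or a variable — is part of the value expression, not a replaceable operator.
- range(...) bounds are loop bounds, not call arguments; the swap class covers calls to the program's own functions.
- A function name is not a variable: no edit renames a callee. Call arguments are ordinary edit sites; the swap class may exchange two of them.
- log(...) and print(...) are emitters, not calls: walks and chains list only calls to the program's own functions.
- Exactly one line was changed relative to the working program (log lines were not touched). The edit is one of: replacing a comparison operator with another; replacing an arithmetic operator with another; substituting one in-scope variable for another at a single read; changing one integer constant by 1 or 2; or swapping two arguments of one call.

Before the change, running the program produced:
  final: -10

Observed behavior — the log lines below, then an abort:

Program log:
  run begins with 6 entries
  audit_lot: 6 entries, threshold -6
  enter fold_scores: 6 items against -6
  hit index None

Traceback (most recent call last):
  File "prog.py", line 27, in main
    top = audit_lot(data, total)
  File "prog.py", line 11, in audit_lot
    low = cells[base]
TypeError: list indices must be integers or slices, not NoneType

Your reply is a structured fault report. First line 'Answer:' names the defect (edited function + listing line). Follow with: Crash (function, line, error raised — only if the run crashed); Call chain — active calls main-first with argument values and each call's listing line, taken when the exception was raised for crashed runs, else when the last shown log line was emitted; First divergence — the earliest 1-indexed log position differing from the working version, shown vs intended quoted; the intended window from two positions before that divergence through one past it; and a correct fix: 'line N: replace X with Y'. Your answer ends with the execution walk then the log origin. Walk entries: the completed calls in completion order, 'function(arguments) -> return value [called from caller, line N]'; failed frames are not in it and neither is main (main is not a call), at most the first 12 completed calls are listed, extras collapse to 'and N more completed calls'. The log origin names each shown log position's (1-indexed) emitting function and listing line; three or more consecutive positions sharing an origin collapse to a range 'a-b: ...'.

Answer: the defect is in main at line 25.
The tell: Position 2 is the first bad log line: 'audit_lot: 6 entries, threshold -6' should read 'audit_lot: 6 entries, threshold -5'.
Crash: audit_lot, line 11, TypeError.
Call chain: main -> audit_lot([-3, -5, -4, -1, 10, 3], -6) (called at line 27).
First divergence: position 2; shown 'audit_lot: 6 entries, threshold -6' vs intended 'audit_lot: 6 entries, threshold -5'.
Intended log window:
  1: run begins with 6 entries
  2: audit_lot: 6 entries, threshold -5
  3: enter fold_scores: 6 items against -5
Execution walk:
  fold_scores([-3, -5, -4, -1, 10, 3], -6) -> None  [called from audit_lot, line 9]
Origin of each log line:
  1: logged in main at line 26
  2: logged in audit_lot at line 8
  3: logged in fold_scores at line 2
  4: logged in audit_lot at line 10
A correct fix: line 25: replace `-6` with `-5`.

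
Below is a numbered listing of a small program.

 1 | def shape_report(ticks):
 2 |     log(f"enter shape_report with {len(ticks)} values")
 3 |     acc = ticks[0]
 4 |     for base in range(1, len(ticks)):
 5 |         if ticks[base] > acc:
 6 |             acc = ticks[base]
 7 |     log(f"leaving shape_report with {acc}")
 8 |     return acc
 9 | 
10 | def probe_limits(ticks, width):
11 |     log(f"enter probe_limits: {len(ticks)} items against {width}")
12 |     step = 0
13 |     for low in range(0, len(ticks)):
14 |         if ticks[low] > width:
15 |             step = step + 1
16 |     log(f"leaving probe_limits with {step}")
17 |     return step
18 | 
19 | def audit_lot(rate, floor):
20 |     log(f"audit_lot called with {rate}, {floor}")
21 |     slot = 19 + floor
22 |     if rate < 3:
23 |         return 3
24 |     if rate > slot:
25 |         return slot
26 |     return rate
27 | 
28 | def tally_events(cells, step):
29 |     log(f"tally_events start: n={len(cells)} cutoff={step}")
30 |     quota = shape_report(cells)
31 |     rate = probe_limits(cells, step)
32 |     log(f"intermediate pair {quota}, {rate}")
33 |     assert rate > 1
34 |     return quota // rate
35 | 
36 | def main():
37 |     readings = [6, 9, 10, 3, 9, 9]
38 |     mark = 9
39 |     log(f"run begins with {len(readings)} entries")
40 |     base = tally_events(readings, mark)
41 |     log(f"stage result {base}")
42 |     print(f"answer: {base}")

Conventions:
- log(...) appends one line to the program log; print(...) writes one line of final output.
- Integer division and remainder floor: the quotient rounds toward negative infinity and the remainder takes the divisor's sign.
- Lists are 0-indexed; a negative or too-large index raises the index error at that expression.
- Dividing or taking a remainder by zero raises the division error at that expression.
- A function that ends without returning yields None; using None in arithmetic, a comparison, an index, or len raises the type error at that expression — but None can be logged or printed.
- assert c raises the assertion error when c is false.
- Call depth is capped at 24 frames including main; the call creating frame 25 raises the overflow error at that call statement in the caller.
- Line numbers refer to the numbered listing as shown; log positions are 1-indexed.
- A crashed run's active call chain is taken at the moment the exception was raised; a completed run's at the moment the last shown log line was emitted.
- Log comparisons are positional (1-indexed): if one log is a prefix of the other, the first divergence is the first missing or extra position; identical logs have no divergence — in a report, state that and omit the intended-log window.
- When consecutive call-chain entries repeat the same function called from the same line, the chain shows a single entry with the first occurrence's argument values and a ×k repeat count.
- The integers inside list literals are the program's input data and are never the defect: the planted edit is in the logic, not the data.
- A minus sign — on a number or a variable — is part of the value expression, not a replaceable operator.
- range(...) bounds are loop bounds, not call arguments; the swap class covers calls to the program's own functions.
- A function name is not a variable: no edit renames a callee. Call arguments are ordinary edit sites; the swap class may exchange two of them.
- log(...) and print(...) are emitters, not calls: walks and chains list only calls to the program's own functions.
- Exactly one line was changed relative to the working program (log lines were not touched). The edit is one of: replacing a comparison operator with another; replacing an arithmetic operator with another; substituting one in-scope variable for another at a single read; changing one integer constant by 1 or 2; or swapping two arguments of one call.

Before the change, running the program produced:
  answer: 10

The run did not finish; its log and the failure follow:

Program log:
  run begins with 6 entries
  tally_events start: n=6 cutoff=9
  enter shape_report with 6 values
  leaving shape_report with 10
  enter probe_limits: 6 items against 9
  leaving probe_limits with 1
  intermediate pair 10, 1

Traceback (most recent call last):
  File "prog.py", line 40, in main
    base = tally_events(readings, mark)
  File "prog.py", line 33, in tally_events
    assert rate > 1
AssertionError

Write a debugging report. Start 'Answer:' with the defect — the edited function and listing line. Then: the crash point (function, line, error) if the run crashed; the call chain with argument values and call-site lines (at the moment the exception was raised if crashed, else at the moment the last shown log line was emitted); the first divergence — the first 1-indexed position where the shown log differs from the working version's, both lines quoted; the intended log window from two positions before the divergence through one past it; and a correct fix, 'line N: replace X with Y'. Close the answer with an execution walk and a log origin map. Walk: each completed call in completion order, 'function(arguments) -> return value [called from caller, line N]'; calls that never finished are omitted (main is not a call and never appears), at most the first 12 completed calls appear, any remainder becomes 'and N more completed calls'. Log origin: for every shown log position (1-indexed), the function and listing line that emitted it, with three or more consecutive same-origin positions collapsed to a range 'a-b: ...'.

Answer: the defect is in tally_events at line 33.
Key observation: A complete run would log 'stage result 10' next, but this one stopped at 7 lines.
Crash: tally_events, line 33, AssertionError.
Call chain: main -> tally_events([6, 9, 10, 3, 9, 9], 9) (called at line 40).
First divergence: position 8; the shown log stops at 7 lines while the working version next logs 'stage result 10'.
Intended log window:
  6: leaving probe_limits with 1
  7: intermediate pair 10, 1
  8: stage result 10
Execution walk:
  shape_report([6, 9, 10, 3, 9, 9]) -> 10  [called from tally_events, line 30]
  probe_limits([6, 9, 10, 3, 9, 9], 9) -> 1  [called from tally_events, line 31]
Log origins:
  1 — main, line 39
  2 — tally_events, line 29
  3 — shape_report, line 2
  4 — shape_report, line 7
  5 — probe_limits, line 11
  6 — probe_limits, line 16
  7 — tally_events, line 32
A correct fix: line 33: replace `1` with `0`.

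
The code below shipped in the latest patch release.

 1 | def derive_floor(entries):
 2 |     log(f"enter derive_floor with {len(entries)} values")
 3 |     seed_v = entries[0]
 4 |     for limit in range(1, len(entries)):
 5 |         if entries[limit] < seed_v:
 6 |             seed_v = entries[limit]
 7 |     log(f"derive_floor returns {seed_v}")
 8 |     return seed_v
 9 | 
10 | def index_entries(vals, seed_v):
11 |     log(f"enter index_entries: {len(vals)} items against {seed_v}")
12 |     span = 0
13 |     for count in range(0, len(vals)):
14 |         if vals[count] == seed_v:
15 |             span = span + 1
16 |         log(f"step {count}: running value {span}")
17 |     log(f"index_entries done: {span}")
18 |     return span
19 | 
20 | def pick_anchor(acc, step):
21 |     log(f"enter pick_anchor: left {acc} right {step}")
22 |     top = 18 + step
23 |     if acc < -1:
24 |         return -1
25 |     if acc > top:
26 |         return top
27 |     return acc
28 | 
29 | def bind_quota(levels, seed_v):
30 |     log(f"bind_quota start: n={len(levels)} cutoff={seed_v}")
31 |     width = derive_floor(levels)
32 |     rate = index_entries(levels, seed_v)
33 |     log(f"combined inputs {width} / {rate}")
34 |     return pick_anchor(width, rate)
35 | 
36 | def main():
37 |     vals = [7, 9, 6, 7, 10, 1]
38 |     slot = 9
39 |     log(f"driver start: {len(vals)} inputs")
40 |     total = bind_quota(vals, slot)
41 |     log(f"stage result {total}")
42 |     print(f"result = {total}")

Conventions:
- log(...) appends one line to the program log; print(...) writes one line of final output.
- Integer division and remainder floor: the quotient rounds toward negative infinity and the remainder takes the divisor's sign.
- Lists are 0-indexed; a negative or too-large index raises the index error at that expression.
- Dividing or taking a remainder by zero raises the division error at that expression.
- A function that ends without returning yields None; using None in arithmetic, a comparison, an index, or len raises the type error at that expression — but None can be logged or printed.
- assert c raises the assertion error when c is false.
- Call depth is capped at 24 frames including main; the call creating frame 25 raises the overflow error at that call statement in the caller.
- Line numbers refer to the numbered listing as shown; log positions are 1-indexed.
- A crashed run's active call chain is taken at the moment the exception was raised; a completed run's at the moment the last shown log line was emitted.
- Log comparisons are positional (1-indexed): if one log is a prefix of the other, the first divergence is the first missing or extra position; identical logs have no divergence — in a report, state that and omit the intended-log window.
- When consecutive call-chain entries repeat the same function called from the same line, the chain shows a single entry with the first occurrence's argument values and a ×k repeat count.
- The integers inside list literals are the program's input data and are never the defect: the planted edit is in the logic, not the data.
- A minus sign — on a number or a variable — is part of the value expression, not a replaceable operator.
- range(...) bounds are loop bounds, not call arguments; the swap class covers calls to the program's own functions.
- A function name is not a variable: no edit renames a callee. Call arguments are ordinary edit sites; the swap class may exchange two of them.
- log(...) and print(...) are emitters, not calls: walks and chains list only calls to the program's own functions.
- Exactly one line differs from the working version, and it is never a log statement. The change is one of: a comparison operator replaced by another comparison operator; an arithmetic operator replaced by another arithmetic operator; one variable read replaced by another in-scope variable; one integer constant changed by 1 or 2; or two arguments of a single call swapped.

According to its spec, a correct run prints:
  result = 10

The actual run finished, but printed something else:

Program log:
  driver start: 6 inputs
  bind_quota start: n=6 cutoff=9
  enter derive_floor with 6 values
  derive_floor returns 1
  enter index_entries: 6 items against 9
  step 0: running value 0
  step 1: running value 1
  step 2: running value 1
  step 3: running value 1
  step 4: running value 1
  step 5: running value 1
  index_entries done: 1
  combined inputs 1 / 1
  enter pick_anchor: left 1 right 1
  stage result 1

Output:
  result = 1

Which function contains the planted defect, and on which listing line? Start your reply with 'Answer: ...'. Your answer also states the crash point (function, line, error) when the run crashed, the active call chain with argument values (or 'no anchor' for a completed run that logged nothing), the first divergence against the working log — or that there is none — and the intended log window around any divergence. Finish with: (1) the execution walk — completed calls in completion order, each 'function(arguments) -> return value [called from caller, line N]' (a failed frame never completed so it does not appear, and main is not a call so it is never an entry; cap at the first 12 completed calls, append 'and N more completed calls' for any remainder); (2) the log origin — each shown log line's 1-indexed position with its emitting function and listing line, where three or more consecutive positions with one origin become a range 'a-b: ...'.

Answer: the defect is in derive_floor at line 5.
Key observation: Log line 4 is where behavior first shows: 'derive_floor returns 1' appears instead of 'derive_floor returns 10'.
Call chain: main.
First divergence: position 4 — the shown line 'derive_floor returns 1' should read 'derive_floor returns 10'.
Intended log window:
  2: bind_quota start: n=6 cutoff=9
  3: enter derive_floor with 6 values
  4: derive_floor returns 10
  5: enter index_entries: 6 items against 9
Execution walk:
  derive_floor([7, 9, 6, 7, 10, 1]) -> 1  [called from bind_quota, line 31]
  index_entries([7, 9, 6, 7, 10, 1], 9) -> 1  [called from bind_quota, line 32]
  pick_anchor(1, 1) -> 1  [called from bind_quota, line 34]
  bind_quota([7, 9, 6, 7, 10, 1], 9) -> 1  [called from main, line 40]
Log origins:
  1 — main, line 39
  2 — bind_quota, line 30
  3 — derive_floor, line 2
  4 — derive_floor, line 7
  5 — index_entries, line 11
  6-11 — index_entries, line 16
  12 — index_entries, line 17
  13 — bind_quota, line 33
  14 — pick_anchor, line 21
  15 — main, line 41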